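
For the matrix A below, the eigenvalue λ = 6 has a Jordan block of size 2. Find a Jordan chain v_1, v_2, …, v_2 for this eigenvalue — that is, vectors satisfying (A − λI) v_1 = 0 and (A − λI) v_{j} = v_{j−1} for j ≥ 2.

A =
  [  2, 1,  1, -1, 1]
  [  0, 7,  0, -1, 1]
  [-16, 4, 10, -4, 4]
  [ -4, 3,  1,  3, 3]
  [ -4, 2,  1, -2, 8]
A Jordan chain for λ = 6 of length 2:
v_1 = (-4, 0, -16, -4, -4)ᵀ
v_2 = (1, 0, 0, 0, 0)ᵀ

Let N = A − (6)·I. We want v_2 with N^2 v_2 = 0 but N^1 v_2 ≠ 0; then v_{j-1} := N · v_j for j = 2, …, 2.

Pick v_2 = (1, 0, 0, 0, 0)ᵀ.
Then v_1 = N · v_2 = (-4, 0, -16, -4, -4)ᵀ.

Sanity check: (A − (6)·I) v_1 = (0, 0, 0, 0, 0)ᵀ = 0. ✓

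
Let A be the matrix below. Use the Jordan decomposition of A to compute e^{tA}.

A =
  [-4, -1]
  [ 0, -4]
e^{tA} =
  [exp(-4*t), -t*exp(-4*t)]
  [0, exp(-4*t)]

Strategy: write A = P · J · P⁻¹ where J is a Jordan canonical form, so e^{tA} = P · e^{tJ} · P⁻¹, and e^{tJ} can be computed block-by-block.

A has Jordan form
J =
  [-4,  1]
  [ 0, -4]
(up to reordering of blocks).

Per-block formulas:
  For a 2×2 Jordan block J_2(-4): exp(t · J_2(-4)) = e^(-4t)·(I + t·N), where N is the 2×2 nilpotent shift.

After assembling e^{tJ} and conjugating by P, we get:

e^{tA} =
  [exp(-4*t), -t*exp(-4*t)]
  [0, exp(-4*t)]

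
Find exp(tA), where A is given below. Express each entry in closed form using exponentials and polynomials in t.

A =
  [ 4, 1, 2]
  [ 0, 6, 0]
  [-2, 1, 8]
e^{tA} =
  [-2*t*exp(6*t) + exp(6*t), t*exp(6*t), 2*t*exp(6*t)]
  [0, exp(6*t), 0]
  [-2*t*exp(6*t), t*exp(6*t), 2*t*exp(6*t) + exp(6*t)]

Strategy: write A = P · J · P⁻¹ where J is a Jordan canonical form, so e^{tA} = P · e^{tJ} · P⁻¹, and e^{tJ} can be computed block-by-block.

A has Jordan form
J =
  [6, 1, 0]
  [0, 6, 0]
  [0, 0, 6]
(up to reordering of blocks).

Per-block formulas:
  For a 2×2 Jordan block J_2(6): exp(t · J_2(6)) = e^(6t)·(I + t·N), where N is the 2×2 nilpotent shift.
  For a 1×1 block at λ = 6: exp(t · [6]) = [e^(6t)].

After assembling e^{tJ} and conjugating by P, we get:

e^{tA} =
  [-2*t*exp(6*t) + exp(6*t), t*exp(6*t), 2*t*exp(6*t)]
  [0, exp(6*t), 0]
  [-2*t*exp(6*t), t*exp(6*t), 2*t*exp(6*t) + exp(6*t)]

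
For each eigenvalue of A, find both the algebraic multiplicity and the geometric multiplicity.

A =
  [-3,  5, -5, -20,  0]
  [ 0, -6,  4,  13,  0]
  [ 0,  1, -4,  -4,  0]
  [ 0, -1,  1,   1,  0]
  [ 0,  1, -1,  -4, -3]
λ = -3: alg = 5, geom = 3

Step 1 — factor the characteristic polynomial to read off the algebraic multiplicities:
  χ_A(x) = (x + 3)^5

Step 2 — compute geometric multiplicities via the rank-nullity identity g(λ) = n − rank(A − λI):
  rank(A − (-3)·I) = 2, so dim ker(A − (-3)·I) = n − 2 = 3

Summary:
  λ = -3: algebraic multiplicity = 5, geometric multiplicity = 3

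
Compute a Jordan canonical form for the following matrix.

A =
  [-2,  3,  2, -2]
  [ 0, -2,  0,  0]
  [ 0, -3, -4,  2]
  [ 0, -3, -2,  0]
J_2(-2) ⊕ J_1(-2) ⊕ J_1(-2)

The characteristic polynomial is
  det(x·I − A) = x^4 + 8*x^3 + 24*x^2 + 32*x + 16 = (x + 2)^4

Eigenvalues and multiplicities (the geometric multiplicity of λ is n − rank(A − λI), which equals the number of Jordan blocks for λ):
  λ = -2: algebraic multiplicity = 4, geometric multiplicity = 3

Determining the block sizes for each eigenvalue:
  λ = -2: 3 blocks summing to 4 forces exactly one block of size 2 and the rest size 1 → block sizes [2, 1, 1]

Assembling the blocks gives a Jordan form
J =
  [-2,  1,  0,  0]
  [ 0, -2,  0,  0]
  [ 0,  0, -2,  0]
  [ 0,  0,  0, -2]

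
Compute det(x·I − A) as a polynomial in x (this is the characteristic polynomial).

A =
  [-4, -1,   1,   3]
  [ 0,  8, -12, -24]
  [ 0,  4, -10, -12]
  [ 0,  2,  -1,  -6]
x^4 + 12*x^3 + 48*x^2 + 64*x

Expanding det(x·I − A) (e.g. by cofactor expansion or by noting that A is similar to its Jordan form J, which has the same characteristic polynomial as A) gives
  χ_A(x) = x^4 + 12*x^3 + 48*x^2 + 64*x
which factors as x*(x + 4)^3. The eigenvalues (with algebraic multiplicities) are λ = -4 with multiplicity 3, λ = 0 with multiplicity 1.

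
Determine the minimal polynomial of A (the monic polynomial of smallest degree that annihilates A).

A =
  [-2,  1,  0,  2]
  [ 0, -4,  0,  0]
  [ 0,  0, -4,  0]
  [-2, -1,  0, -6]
x^2 + 8*x + 16

The characteristic polynomial is χ_A(x) = (x + 4)^4, so the eigenvalues are known. The minimal polynomial is
  m_A(x) = Π_λ (x − λ)^{k_λ}
where k_λ is the size of the *largest* Jordan block for λ (equivalently, the smallest k with (A − λI)^k v = 0 for every generalised eigenvector v of λ).

  λ = -4: largest Jordan block has size 2, contributing (x + 4)^2

So m_A(x) = (x + 4)^2 = x^2 + 8*x + 16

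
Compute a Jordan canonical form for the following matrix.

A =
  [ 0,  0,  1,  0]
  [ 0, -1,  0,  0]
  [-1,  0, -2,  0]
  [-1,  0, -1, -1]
J_2(-1) ⊕ J_1(-1) ⊕ J_1(-1)

The characteristic polynomial is
  det(x·I − A) = x^4 + 4*x^3 + 6*x^2 + 4*x + 1 = (x + 1)^4

Eigenvalues and multiplicities (the geometric multiplicity of λ is n − rank(A − λI), which equals the number of Jordan blocks for λ):
  λ = -1: algebraic multiplicity = 4, geometric multiplicity = 3

Determining the block sizes for each eigenvalue:
  λ = -1: 3 blocks summing to 4 forces exactly one block of size 2 and the rest size 1 → block sizes [2, 1, 1]

Assembling the blocks gives a Jordan form
J =
  [-1,  1,  0,  0]
  [ 0, -1,  0,  0]
  [ 0,  0, -1,  0]
  [ 0,  0,  0, -1]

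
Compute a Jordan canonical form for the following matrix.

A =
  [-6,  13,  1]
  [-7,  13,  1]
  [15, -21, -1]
J_3(2)

The characteristic polynomial is
  det(x·I − A) = x^3 - 6*x^2 + 12*x - 8 = (x - 2)^3

Eigenvalues and multiplicities (the geometric multiplicity of λ is n − rank(A − λI), which equals the number of Jordan blocks for λ):
  λ = 2: algebraic multiplicity = 3, geometric multiplicity = 1

Determining the block sizes for each eigenvalue:
  λ = 2: one block (gm = 1), so the single block has size am = 3 → block sizes [3]

Assembling the blocks gives a Jordan form
J =
  [2, 1, 0]
  [0, 2, 1]
  [0, 0, 2]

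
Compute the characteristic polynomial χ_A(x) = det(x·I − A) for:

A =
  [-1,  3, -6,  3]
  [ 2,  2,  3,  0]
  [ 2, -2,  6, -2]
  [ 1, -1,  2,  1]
x^4 - 8*x^3 + 24*x^2 - 32*x + 16

Expanding det(x·I − A) (e.g. by cofactor expansion or by noting that A is similar to its Jordan form J, which has the same characteristic polynomial as A) gives
  χ_A(x) = x^4 - 8*x^3 + 24*x^2 - 32*x + 16
which factors as (x - 2)^4. The eigenvalues (with algebraic multiplicities) are λ = 2 with multiplicity 4.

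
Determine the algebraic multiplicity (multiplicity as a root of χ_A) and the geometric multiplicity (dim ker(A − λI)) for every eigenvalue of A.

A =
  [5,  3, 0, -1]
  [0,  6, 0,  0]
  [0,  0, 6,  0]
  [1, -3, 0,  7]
λ = 6: alg = 4, geom = 3

Step 1 — factor the characteristic polynomial to read off the algebraic multiplicities:
  χ_A(x) = (x - 6)^4

Step 2 — compute geometric multiplicities via the rank-nullity identity g(λ) = n − rank(A − λI):
  rank(A − (6)·I) = 1, so dim ker(A − (6)·I) = n − 1 = 3

Summary:
  λ = 6: algebraic multiplicity = 4, geometric multiplicity = 3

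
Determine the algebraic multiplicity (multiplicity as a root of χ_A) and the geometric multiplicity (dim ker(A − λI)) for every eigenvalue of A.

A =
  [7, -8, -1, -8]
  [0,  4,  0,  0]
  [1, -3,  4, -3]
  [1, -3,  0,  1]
λ = 4: alg = 4, geom = 2

Step 1 — factor the characteristic polynomial to read off the algebraic multiplicities:
  χ_A(x) = (x - 4)^4

Step 2 — compute geometric multiplicities via the rank-nullity identity g(λ) = n − rank(A − λI):
  rank(A − (4)·I) = 2, so dim ker(A − (4)·I) = n − 2 = 2

Summary:
  λ = 4: algebraic multiplicity = 4, geometric multiplicity = 2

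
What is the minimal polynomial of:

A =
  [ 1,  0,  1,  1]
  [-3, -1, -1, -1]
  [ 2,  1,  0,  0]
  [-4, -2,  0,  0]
x^3

The characteristic polynomial is χ_A(x) = x^4, so the eigenvalues are known. The minimal polynomial is
  m_A(x) = Π_λ (x − λ)^{k_λ}
where k_λ is the size of the *largest* Jordan block for λ (equivalently, the smallest k with (A − λI)^k v = 0 for every generalised eigenvector v of λ).

  λ = 0: largest Jordan block has size 3, contributing (x − 0)^3

So m_A(x) = x^3 = x^3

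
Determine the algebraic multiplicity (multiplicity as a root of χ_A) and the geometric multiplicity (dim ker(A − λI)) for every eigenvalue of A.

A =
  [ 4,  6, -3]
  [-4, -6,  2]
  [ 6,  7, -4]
λ = -2: alg = 3, geom = 1

Step 1 — factor the characteristic polynomial to read off the algebraic multiplicities:
  χ_A(x) = (x + 2)^3

Step 2 — compute geometric multiplicities via the rank-nullity identity g(λ) = n − rank(A − λI):
  rank(A − (-2)·I) = 2, so dim ker(A − (-2)·I) = n − 2 = 1

Summary:
  λ = -2: algebraic multiplicity = 3, geometric multiplicity = 1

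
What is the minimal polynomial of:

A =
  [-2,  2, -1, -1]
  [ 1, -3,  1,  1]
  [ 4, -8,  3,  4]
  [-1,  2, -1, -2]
x^2 + 2*x + 1

The characteristic polynomial is χ_A(x) = (x + 1)^4, so the eigenvalues are known. The minimal polynomial is
  m_A(x) = Π_λ (x − λ)^{k_λ}
where k_λ is the size of the *largest* Jordan block for λ (equivalently, the smallest k with (A − λI)^k v = 0 for every generalised eigenvector v of λ).

  λ = -1: largest Jordan block has size 2, contributing (x + 1)^2

So m_A(x) = (x + 1)^2 = x^2 + 2*x + 1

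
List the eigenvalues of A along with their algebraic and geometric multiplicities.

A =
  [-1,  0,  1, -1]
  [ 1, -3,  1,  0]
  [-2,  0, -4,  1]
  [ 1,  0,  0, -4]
λ = -3: alg = 4, geom = 2

Step 1 — factor the characteristic polynomial to read off the algebraic multiplicities:
  χ_A(x) = (x + 3)^4

Step 2 — compute geometric multiplicities via the rank-nullity identity g(λ) = n − rank(A − λI):
  rank(A − (-3)·I) = 2, so dim ker(A − (-3)·I) = n − 2 = 2

Summary:
  λ = -3: algebraic multiplicity = 4, geometric multiplicity = 2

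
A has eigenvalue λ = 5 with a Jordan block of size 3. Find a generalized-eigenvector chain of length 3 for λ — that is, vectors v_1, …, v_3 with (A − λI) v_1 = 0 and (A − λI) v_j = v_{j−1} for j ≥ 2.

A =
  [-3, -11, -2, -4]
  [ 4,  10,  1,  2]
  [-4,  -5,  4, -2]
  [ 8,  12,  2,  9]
A Jordan chain for λ = 5 of length 3:
v_1 = (-4, 0, 0, 8)ᵀ
v_2 = (-8, 4, -4, 8)ᵀ
v_3 = (1, 0, 0, 0)ᵀ

Let N = A − (5)·I. We want v_3 with N^3 v_3 = 0 but N^2 v_3 ≠ 0; then v_{j-1} := N · v_j for j = 3, …, 2.

Pick v_3 = (1, 0, 0, 0)ᵀ.
Then v_2 = N · v_3 = (-8, 4, -4, 8)ᵀ.
Then v_1 = N · v_2 = (-4, 0, 0, 8)ᵀ.

Sanity check: (A − (5)·I) v_1 = (0, 0, 0, 0)ᵀ = 0. ✓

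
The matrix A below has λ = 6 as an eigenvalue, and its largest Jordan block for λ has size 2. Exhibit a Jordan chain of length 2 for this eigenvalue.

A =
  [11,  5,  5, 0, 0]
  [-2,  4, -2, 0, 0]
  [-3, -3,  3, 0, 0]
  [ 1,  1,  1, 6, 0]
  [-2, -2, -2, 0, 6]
A Jordan chain for λ = 6 of length 2:
v_1 = (5, -2, -3, 1, -2)ᵀ
v_2 = (1, 0, 0, 0, 0)ᵀ

Let N = A − (6)·I. We want v_2 with N^2 v_2 = 0 but N^1 v_2 ≠ 0; then v_{j-1} := N · v_j for j = 2, …, 2.

Pick v_2 = (1, 0, 0, 0, 0)ᵀ.
Then v_1 = N · v_2 = (5, -2, -3, 1, -2)ᵀ.

Sanity check: (A − (6)·I) v_1 = (0, 0, 0, 0, 0)ᵀ = 0. ✓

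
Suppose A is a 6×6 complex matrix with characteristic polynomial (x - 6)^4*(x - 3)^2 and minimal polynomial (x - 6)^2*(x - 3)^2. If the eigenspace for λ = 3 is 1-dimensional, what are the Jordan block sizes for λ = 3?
Block sizes for λ = 3: [2]

Step 1 — from the characteristic polynomial, algebraic multiplicity of λ = 3 is 2. From dim ker(A − (3)·I) = 1, there are exactly 1 Jordan blocks for λ = 3.
Step 2 — from the minimal polynomial, the factor (x − 3)^2 tells us the largest block for λ = 3 has size 2.
Step 3 — with total size 2, 1 blocks, and largest block 2, the block sizes (in nonincreasing order) are [2].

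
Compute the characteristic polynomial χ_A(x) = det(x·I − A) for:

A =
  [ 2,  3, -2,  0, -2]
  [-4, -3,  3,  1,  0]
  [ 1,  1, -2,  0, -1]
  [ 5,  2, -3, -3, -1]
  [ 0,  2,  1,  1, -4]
x^5 + 10*x^4 + 40*x^3 + 80*x^2 + 80*x + 32

Expanding det(x·I − A) (e.g. by cofactor expansion or by noting that A is similar to its Jordan form J, which has the same characteristic polynomial as A) gives
  χ_A(x) = x^5 + 10*x^4 + 40*x^3 + 80*x^2 + 80*x + 32
which factors as (x + 2)^5. The eigenvalues (with algebraic multiplicities) are λ = -2 with multiplicity 5.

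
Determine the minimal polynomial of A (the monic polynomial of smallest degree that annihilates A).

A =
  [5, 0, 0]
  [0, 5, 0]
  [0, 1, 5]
x^2 - 10*x + 25

The characteristic polynomial is χ_A(x) = (x - 5)^3, so the eigenvalues are known. The minimal polynomial is
  m_A(x) = Π_λ (x − λ)^{k_λ}
where k_λ is the size of the *largest* Jordan block for λ (equivalently, the smallest k with (A − λI)^k v = 0 for every generalised eigenvector v of λ).

  λ = 5: largest Jordan block has size 2, contributing (x − 5)^2

So m_A(x) = (x - 5)^2 = x^2 - 10*x + 25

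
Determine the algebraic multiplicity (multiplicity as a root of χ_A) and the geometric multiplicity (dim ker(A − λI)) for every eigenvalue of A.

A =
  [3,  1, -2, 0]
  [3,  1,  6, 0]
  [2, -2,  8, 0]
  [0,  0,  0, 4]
λ = 4: alg = 4, geom = 3

Step 1 — factor the characteristic polynomial to read off the algebraic multiplicities:
  χ_A(x) = (x - 4)^4

Step 2 — compute geometric multiplicities via the rank-nullity identity g(λ) = n − rank(A − λI):
  rank(A − (4)·I) = 1, so dim ker(A − (4)·I) = n − 1 = 3

Summary:
  λ = 4: algebraic multiplicity = 4, geometric multiplicity = 3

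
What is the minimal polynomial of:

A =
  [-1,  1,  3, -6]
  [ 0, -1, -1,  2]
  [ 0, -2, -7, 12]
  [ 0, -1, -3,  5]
x^3 + 3*x^2 + 3*x + 1

The characteristic polynomial is χ_A(x) = (x + 1)^4, so the eigenvalues are known. The minimal polynomial is
  m_A(x) = Π_λ (x − λ)^{k_λ}
where k_λ is the size of the *largest* Jordan block for λ (equivalently, the smallest k with (A − λI)^k v = 0 for every generalised eigenvector v of λ).

  λ = -1: largest Jordan block has size 3, contributing (x + 1)^3

So m_A(x) = (x + 1)^3 = x^3 + 3*x^2 + 3*x + 1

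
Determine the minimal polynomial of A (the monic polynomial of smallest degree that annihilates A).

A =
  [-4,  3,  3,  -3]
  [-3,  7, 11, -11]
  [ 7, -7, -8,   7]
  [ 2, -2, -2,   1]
x^3 + 3*x^2 + 3*x + 1

The characteristic polynomial is χ_A(x) = (x + 1)^4, so the eigenvalues are known. The minimal polynomial is
  m_A(x) = Π_λ (x − λ)^{k_λ}
where k_λ is the size of the *largest* Jordan block for λ (equivalently, the smallest k with (A − λI)^k v = 0 for every generalised eigenvector v of λ).

  λ = -1: largest Jordan block has size 3, contributing (x + 1)^3

So m_A(x) = (x + 1)^3 = x^3 + 3*x^2 + 3*x + 1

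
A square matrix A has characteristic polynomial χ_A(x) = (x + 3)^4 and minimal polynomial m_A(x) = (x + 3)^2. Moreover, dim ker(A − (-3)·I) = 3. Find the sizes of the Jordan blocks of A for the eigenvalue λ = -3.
Block sizes for λ = -3: [2, 1, 1]

Step 1 — from the characteristic polynomial, algebraic multiplicity of λ = -3 is 4. From dim ker(A − (-3)·I) = 3, there are exactly 3 Jordan blocks for λ = -3.
Step 2 — from the minimal polynomial, the factor (x + 3)^2 tells us the largest block for λ = -3 has size 2.
Step 3 — with total size 4, 3 blocks, and largest block 2, the block sizes (in nonincreasing order) are [2, 1, 1].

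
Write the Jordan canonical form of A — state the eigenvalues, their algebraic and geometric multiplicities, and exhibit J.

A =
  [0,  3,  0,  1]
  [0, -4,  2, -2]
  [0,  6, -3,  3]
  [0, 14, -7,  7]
J_3(0) ⊕ J_1(0)

The characteristic polynomial is
  det(x·I − A) = x^4

Eigenvalues and multiplicities (the geometric multiplicity of λ is n − rank(A − λI), which equals the number of Jordan blocks for λ):
  λ = 0: algebraic multiplicity = 4, geometric multiplicity = 2

Determining the block sizes for each eigenvalue:
  λ = 0: with am = 4 and gm = 2, the partition is not yet determined (e.g. several partitions of 4 into 2 parts exist). Let N = A − (0)·I. Computing rank(N^1) = 2, rank(N^2) = 1, rank(N^3) = 0; the number of blocks of size ≥ j is rank(N^{j−1}) − rank(N^j), giving [2, 1, 1]. So we have 1 block(s) of size 3, 1 block(s) of size 1 → block sizes [3, 1]

Assembling the blocks gives a Jordan form
J =
  [0, 1, 0, 0]
  [0, 0, 1, 0]
  [0, 0, 0, 0]
  [0, 0, 0, 0]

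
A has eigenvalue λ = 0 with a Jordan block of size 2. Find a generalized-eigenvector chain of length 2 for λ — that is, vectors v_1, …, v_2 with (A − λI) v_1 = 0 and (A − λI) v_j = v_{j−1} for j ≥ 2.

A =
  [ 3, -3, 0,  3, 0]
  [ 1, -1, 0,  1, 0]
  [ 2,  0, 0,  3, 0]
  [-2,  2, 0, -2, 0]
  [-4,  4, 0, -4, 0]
A Jordan chain for λ = 0 of length 2:
v_1 = (3, 1, 2, -2, -4)ᵀ
v_2 = (1, 0, 0, 0, 0)ᵀ

Let N = A − (0)·I. We want v_2 with N^2 v_2 = 0 but N^1 v_2 ≠ 0; then v_{j-1} := N · v_j for j = 2, …, 2.

Pick v_2 = (1, 0, 0, 0, 0)ᵀ.
Then v_1 = N · v_2 = (3, 1, 2, -2, -4)ᵀ.

Sanity check: (A − (0)·I) v_1 = (0, 0, 0, 0, 0)ᵀ = 0. ✓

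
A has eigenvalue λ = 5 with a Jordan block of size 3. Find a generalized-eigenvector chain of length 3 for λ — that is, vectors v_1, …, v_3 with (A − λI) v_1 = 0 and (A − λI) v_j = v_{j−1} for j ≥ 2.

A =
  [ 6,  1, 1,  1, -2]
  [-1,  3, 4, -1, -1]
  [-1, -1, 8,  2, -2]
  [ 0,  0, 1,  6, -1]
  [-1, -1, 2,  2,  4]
A Jordan chain for λ = 5 of length 3:
v_1 = (1, -2, -1, 0, -1)ᵀ
v_2 = (1, -1, -1, 0, -1)ᵀ
v_3 = (1, 0, 0, 0, 0)ᵀ

Let N = A − (5)·I. We want v_3 with N^3 v_3 = 0 but N^2 v_3 ≠ 0; then v_{j-1} := N · v_j for j = 3, …, 2.

Pick v_3 = (1, 0, 0, 0, 0)ᵀ.
Then v_2 = N · v_3 = (1, -1, -1, 0, -1)ᵀ.
Then v_1 = N · v_2 = (1, -2, -1, 0, -1)ᵀ.

Sanity check: (A − (5)·I) v_1 = (0, 0, 0, 0, 0)ᵀ = 0. ✓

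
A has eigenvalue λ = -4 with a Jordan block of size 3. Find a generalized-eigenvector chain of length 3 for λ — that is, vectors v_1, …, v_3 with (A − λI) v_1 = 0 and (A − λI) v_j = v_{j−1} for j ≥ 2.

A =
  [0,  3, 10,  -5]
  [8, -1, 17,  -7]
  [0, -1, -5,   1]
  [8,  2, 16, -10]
A Jordan chain for λ = -4 of length 3:
v_1 = (1, 2, 0, 2)ᵀ
v_2 = (3, 3, -1, 2)ᵀ
v_3 = (0, 1, 0, 0)ᵀ

Let N = A − (-4)·I. We want v_3 with N^3 v_3 = 0 but N^2 v_3 ≠ 0; then v_{j-1} := N · v_j for j = 3, …, 2.

Pick v_3 = (0, 1, 0, 0)ᵀ.
Then v_2 = N · v_3 = (3, 3, -1, 2)ᵀ.
Then v_1 = N · v_2 = (1, 2, 0, 2)ᵀ.

Sanity check: (A − (-4)·I) v_1 = (0, 0, 0, 0)ᵀ = 0. ✓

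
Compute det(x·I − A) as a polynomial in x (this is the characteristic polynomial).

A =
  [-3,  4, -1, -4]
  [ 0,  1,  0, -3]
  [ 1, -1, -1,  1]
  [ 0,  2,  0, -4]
x^4 + 7*x^3 + 18*x^2 + 20*x + 8

Expanding det(x·I − A) (e.g. by cofactor expansion or by noting that A is similar to its Jordan form J, which has the same characteristic polynomial as A) gives
  χ_A(x) = x^4 + 7*x^3 + 18*x^2 + 20*x + 8
which factors as (x + 1)*(x + 2)^3. The eigenvalues (with algebraic multiplicities) are λ = -2 with multiplicity 3, λ = -1 with multiplicity 1.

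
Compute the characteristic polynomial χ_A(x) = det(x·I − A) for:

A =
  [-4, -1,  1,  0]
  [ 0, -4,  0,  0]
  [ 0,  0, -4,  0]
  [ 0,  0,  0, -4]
x^4 + 16*x^3 + 96*x^2 + 256*x + 256

Expanding det(x·I − A) (e.g. by cofactor expansion or by noting that A is similar to its Jordan form J, which has the same characteristic polynomial as A) gives
  χ_A(x) = x^4 + 16*x^3 + 96*x^2 + 256*x + 256
which factors as (x + 4)^4. The eigenvalues (with algebraic multiplicities) are λ = -4 with multiplicity 4.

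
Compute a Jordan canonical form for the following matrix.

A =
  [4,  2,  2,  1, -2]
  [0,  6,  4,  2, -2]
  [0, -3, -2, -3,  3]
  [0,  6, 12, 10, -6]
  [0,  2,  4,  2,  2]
J_2(4) ⊕ J_2(4) ⊕ J_1(4)

The characteristic polynomial is
  det(x·I − A) = x^5 - 20*x^4 + 160*x^3 - 640*x^2 + 1280*x - 1024 = (x - 4)^5

Eigenvalues and multiplicities (the geometric multiplicity of λ is n − rank(A − λI), which equals the number of Jordan blocks for λ):
  λ = 4: algebraic multiplicity = 5, geometric multiplicity = 3

Determining the block sizes for each eigenvalue:
  λ = 4: with am = 5 and gm = 3, the partition is not yet determined (e.g. several partitions of 5 into 3 parts exist). Let N = A − (4)·I. Computing rank(N^1) = 2, rank(N^2) = 0; the number of blocks of size ≥ j is rank(N^{j−1}) − rank(N^j), giving [3, 2]. So we have 2 block(s) of size 2, 1 block(s) of size 1 → block sizes [2, 2, 1]

Assembling the blocks gives a Jordan form
J =
  [4, 1, 0, 0, 0]
  [0, 4, 0, 0, 0]
  [0, 0, 4, 1, 0]
  [0, 0, 0, 4, 0]
  [0, 0, 0, 0, 4]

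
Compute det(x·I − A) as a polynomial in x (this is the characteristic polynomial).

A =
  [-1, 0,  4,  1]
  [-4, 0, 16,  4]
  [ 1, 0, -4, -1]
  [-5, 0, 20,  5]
x^4

Expanding det(x·I − A) (e.g. by cofactor expansion or by noting that A is similar to its Jordan form J, which has the same characteristic polynomial as A) gives
  χ_A(x) = x^4
which factors as x^4. The eigenvalues (with algebraic multiplicities) are λ = 0 with multiplicity 4.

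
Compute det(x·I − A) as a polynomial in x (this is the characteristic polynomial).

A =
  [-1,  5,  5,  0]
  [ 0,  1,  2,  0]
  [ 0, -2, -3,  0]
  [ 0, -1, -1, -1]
x^4 + 4*x^3 + 6*x^2 + 4*x + 1

Expanding det(x·I − A) (e.g. by cofactor expansion or by noting that A is similar to its Jordan form J, which has the same characteristic polynomial as A) gives
  χ_A(x) = x^4 + 4*x^3 + 6*x^2 + 4*x + 1
which factors as (x + 1)^4. The eigenvalues (with algebraic multiplicities) are λ = -1 with multiplicity 4.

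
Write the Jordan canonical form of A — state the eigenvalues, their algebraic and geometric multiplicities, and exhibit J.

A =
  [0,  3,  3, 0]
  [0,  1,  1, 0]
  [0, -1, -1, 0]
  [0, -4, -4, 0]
J_2(0) ⊕ J_1(0) ⊕ J_1(0)

The characteristic polynomial is
  det(x·I − A) = x^4

Eigenvalues and multiplicities (the geometric multiplicity of λ is n − rank(A − λI), which equals the number of Jordan blocks for λ):
  λ = 0: algebraic multiplicity = 4, geometric multiplicity = 3

Determining the block sizes for each eigenvalue:
  λ = 0: 3 blocks summing to 4 forces exactly one block of size 2 and the rest size 1 → block sizes [2, 1, 1]

Assembling the blocks gives a Jordan form
J =
  [0, 1, 0, 0]
  [0, 0, 0, 0]
  [0, 0, 0, 0]
  [0, 0, 0, 0]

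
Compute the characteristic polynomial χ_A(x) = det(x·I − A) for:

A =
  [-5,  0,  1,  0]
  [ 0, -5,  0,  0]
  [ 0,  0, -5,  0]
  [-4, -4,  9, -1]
x^4 + 16*x^3 + 90*x^2 + 200*x + 125

Expanding det(x·I − A) (e.g. by cofactor expansion or by noting that A is similar to its Jordan form J, which has the same characteristic polynomial as A) gives
  χ_A(x) = x^4 + 16*x^3 + 90*x^2 + 200*x + 125
which factors as (x + 1)*(x + 5)^3. The eigenvalues (with algebraic multiplicities) are λ = -5 with multiplicity 3, λ = -1 with multiplicity 1.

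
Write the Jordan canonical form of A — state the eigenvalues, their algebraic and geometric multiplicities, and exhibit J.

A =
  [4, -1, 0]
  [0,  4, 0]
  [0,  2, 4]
J_2(4) ⊕ J_1(4)

The characteristic polynomial is
  det(x·I − A) = x^3 - 12*x^2 + 48*x - 64 = (x - 4)^3

Eigenvalues and multiplicities (the geometric multiplicity of λ is n − rank(A − λI), which equals the number of Jordan blocks for λ):
  λ = 4: algebraic multiplicity = 3, geometric multiplicity = 2

Determining the block sizes for each eigenvalue:
  λ = 4: 2 blocks summing to 3 forces exactly one block of size 2 and the rest size 1 → block sizes [2, 1]

Assembling the blocks gives a Jordan form
J =
  [4, 1, 0]
  [0, 4, 0]
  [0, 0, 4]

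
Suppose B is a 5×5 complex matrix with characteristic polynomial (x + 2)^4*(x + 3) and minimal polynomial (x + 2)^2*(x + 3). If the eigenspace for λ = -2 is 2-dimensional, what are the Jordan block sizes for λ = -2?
Block sizes for λ = -2: [2, 2]

Step 1 — from the characteristic polynomial, algebraic multiplicity of λ = -2 is 4. From dim ker(B − (-2)·I) = 2, there are exactly 2 Jordan blocks for λ = -2.
Step 2 — from the minimal polynomial, the factor (x + 2)^2 tells us the largest block for λ = -2 has size 2.
Step 3 — with total size 4, 2 blocks, and largest block 2, the block sizes (in nonincreasing order) are [2, 2].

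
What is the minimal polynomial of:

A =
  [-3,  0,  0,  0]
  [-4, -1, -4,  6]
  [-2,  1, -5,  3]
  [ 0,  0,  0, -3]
x^2 + 6*x + 9

The characteristic polynomial is χ_A(x) = (x + 3)^4, so the eigenvalues are known. The minimal polynomial is
  m_A(x) = Π_λ (x − λ)^{k_λ}
where k_λ is the size of the *largest* Jordan block for λ (equivalently, the smallest k with (A − λI)^k v = 0 for every generalised eigenvector v of λ).

  λ = -3: largest Jordan block has size 2, contributing (x + 3)^2

So m_A(x) = (x + 3)^2 = x^2 + 6*x + 9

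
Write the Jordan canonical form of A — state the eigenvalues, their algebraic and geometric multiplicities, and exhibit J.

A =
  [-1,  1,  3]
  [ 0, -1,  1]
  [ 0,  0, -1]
J_3(-1)

The characteristic polynomial is
  det(x·I − A) = x^3 + 3*x^2 + 3*x + 1 = (x + 1)^3

Eigenvalues and multiplicities (the geometric multiplicity of λ is n − rank(A − λI), which equals the number of Jordan blocks for λ):
  λ = -1: algebraic multiplicity = 3, geometric multiplicity = 1

Determining the block sizes for each eigenvalue:
  λ = -1: one block (gm = 1), so the single block has size am = 3 → block sizes [3]

Assembling the blocks gives a Jordan form
J =
  [-1,  1,  0]
  [ 0, -1,  1]
  [ 0,  0, -1]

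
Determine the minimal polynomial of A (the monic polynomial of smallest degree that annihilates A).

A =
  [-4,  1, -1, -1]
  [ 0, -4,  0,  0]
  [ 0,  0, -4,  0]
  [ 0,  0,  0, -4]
x^2 + 8*x + 16

The characteristic polynomial is χ_A(x) = (x + 4)^4, so the eigenvalues are known. The minimal polynomial is
  m_A(x) = Π_λ (x − λ)^{k_λ}
where k_λ is the size of the *largest* Jordan block for λ (equivalently, the smallest k with (A − λI)^k v = 0 for every generalised eigenvector v of λ).

  λ = -4: largest Jordan block has size 2, contributing (x + 4)^2

So m_A(x) = (x + 4)^2 = x^2 + 8*x + 16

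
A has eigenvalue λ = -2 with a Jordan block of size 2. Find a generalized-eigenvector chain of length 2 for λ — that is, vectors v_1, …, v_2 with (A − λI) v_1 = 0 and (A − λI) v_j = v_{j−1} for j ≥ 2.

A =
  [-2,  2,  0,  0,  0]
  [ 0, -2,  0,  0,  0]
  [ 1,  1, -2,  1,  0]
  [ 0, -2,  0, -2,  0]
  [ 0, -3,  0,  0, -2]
A Jordan chain for λ = -2 of length 2:
v_1 = (0, 0, 1, 0, 0)ᵀ
v_2 = (1, 0, 0, 0, 0)ᵀ

Let N = A − (-2)·I. We want v_2 with N^2 v_2 = 0 but N^1 v_2 ≠ 0; then v_{j-1} := N · v_j for j = 2, …, 2.

Pick v_2 = (1, 0, 0, 0, 0)ᵀ.
Then v_1 = N · v_2 = (0, 0, 1, 0, 0)ᵀ.

Sanity check: (A − (-2)·I) v_1 = (0, 0, 0, 0, 0)ᵀ = 0. ✓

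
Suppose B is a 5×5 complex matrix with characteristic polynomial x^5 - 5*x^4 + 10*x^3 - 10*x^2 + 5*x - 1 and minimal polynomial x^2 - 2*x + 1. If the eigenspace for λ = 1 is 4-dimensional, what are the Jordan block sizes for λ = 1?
Block sizes for λ = 1: [2, 1, 1, 1]

Step 1 — from the characteristic polynomial, algebraic multiplicity of λ = 1 is 5. From dim ker(B − (1)·I) = 4, there are exactly 4 Jordan blocks for λ = 1.
Step 2 — from the minimal polynomial, the factor (x − 1)^2 tells us the largest block for λ = 1 has size 2.
Step 3 — with total size 5, 4 blocks, and largest block 2, the block sizes (in nonincreasing order) are [2, 1, 1, 1].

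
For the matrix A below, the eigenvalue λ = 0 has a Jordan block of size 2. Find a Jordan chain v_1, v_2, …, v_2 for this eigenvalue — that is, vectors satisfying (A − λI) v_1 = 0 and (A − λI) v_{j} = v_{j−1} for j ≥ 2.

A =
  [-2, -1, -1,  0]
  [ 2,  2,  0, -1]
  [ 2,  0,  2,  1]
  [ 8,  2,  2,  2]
A Jordan chain for λ = 0 of length 2:
v_1 = (-1, 2, 0, 2)ᵀ
v_2 = (0, 1, 0, 0)ᵀ

Let N = A − (0)·I. We want v_2 with N^2 v_2 = 0 but N^1 v_2 ≠ 0; then v_{j-1} := N · v_j for j = 2, …, 2.

Pick v_2 = (0, 1, 0, 0)ᵀ.
Then v_1 = N · v_2 = (-1, 2, 0, 2)ᵀ.

Sanity check: (A − (0)·I) v_1 = (0, 0, 0, 0)ᵀ = 0. ✓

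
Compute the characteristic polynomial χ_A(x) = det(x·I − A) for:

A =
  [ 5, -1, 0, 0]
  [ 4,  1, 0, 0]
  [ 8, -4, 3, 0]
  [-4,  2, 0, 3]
x^4 - 12*x^3 + 54*x^2 - 108*x + 81

Expanding det(x·I − A) (e.g. by cofactor expansion or by noting that A is similar to its Jordan form J, which has the same characteristic polynomial as A) gives
  χ_A(x) = x^4 - 12*x^3 + 54*x^2 - 108*x + 81
which factors as (x - 3)^4. The eigenvalues (with algebraic multiplicities) are λ = 3 with multiplicity 4.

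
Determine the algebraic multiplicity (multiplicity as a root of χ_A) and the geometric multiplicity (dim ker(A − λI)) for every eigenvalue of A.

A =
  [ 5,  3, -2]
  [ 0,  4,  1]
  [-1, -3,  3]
λ = 4: alg = 3, geom = 1

Step 1 — factor the characteristic polynomial to read off the algebraic multiplicities:
  χ_A(x) = (x - 4)^3

Step 2 — compute geometric multiplicities via the rank-nullity identity g(λ) = n − rank(A − λI):
  rank(A − (4)·I) = 2, so dim ker(A − (4)·I) = n − 2 = 1

Summary:
  λ = 4: algebraic multiplicity = 3, geometric multiplicity = 1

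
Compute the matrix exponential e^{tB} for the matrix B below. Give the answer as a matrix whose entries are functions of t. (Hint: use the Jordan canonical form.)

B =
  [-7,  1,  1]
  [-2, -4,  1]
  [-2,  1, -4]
e^{tB} =
  [-2*t*exp(-5*t) + exp(-5*t), t*exp(-5*t), t*exp(-5*t)]
  [-2*t*exp(-5*t), t*exp(-5*t) + exp(-5*t), t*exp(-5*t)]
  [-2*t*exp(-5*t), t*exp(-5*t), t*exp(-5*t) + exp(-5*t)]

Strategy: write B = P · J · P⁻¹ where J is a Jordan canonical form, so e^{tB} = P · e^{tJ} · P⁻¹, and e^{tJ} can be computed block-by-block.

B has Jordan form
J =
  [-5,  1,  0]
  [ 0, -5,  0]
  [ 0,  0, -5]
(up to reordering of blocks).

Per-block formulas:
  For a 1×1 block at λ = -5: exp(t · [-5]) = [e^(-5t)].
  For a 2×2 Jordan block J_2(-5): exp(t · J_2(-5)) = e^(-5t)·(I + t·N), where N is the 2×2 nilpotent shift.

After assembling e^{tJ} and conjugating by P, we get:

e^{tB} =
  [-2*t*exp(-5*t) + exp(-5*t), t*exp(-5*t), t*exp(-5*t)]
  [-2*t*exp(-5*t), t*exp(-5*t) + exp(-5*t), t*exp(-5*t)]
  [-2*t*exp(-5*t), t*exp(-5*t), t*exp(-5*t) + exp(-5*t)]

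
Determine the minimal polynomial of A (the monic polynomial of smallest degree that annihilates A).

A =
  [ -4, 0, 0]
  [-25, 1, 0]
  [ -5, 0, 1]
x^2 + 3*x - 4

The characteristic polynomial is χ_A(x) = (x - 1)^2*(x + 4), so the eigenvalues are known. The minimal polynomial is
  m_A(x) = Π_λ (x − λ)^{k_λ}
where k_λ is the size of the *largest* Jordan block for λ (equivalently, the smallest k with (A − λI)^k v = 0 for every generalised eigenvector v of λ).

  λ = -4: largest Jordan block has size 1, contributing (x + 4)
  λ = 1: largest Jordan block has size 1, contributing (x − 1)

So m_A(x) = (x - 1)*(x + 4) = x^2 + 3*x - 4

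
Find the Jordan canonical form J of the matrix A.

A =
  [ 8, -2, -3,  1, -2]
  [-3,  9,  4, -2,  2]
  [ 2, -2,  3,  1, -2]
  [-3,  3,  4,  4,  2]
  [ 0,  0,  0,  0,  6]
J_3(6) ⊕ J_1(6) ⊕ J_1(6)

The characteristic polynomial is
  det(x·I − A) = x^5 - 30*x^4 + 360*x^3 - 2160*x^2 + 6480*x - 7776 = (x - 6)^5

Eigenvalues and multiplicities (the geometric multiplicity of λ is n − rank(A − λI), which equals the number of Jordan blocks for λ):
  λ = 6: algebraic multiplicity = 5, geometric multiplicity = 3

Determining the block sizes for each eigenvalue:
  λ = 6: with am = 5 and gm = 3, the partition is not yet determined (e.g. several partitions of 5 into 3 parts exist). Let N = A − (6)·I. Computing rank(N^1) = 2, rank(N^2) = 1, rank(N^3) = 0; the number of blocks of size ≥ j is rank(N^{j−1}) − rank(N^j), giving [3, 1, 1]. So we have 1 block(s) of size 3, 2 block(s) of size 1 → block sizes [3, 1, 1]

Assembling the blocks gives a Jordan form
J =
  [6, 1, 0, 0, 0]
  [0, 6, 1, 0, 0]
  [0, 0, 6, 0, 0]
  [0, 0, 0, 6, 0]
  [0, 0, 0, 0, 6]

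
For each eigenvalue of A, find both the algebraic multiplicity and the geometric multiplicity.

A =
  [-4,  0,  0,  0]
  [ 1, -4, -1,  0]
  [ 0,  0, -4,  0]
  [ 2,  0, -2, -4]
λ = -4: alg = 4, geom = 3

Step 1 — factor the characteristic polynomial to read off the algebraic multiplicities:
  χ_A(x) = (x + 4)^4

Step 2 — compute geometric multiplicities via the rank-nullity identity g(λ) = n − rank(A − λI):
  rank(A − (-4)·I) = 1, so dim ker(A − (-4)·I) = n − 1 = 3

Summary:
  λ = -4: algebraic multiplicity = 4, geometric multiplicity = 3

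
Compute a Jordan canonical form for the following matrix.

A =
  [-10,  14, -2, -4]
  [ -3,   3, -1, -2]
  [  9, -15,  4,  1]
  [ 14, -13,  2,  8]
J_1(-4) ⊕ J_3(3)

The characteristic polynomial is
  det(x·I − A) = x^4 - 5*x^3 - 9*x^2 + 81*x - 108 = (x - 3)^3*(x + 4)

Eigenvalues and multiplicities (the geometric multiplicity of λ is n − rank(A − λI), which equals the number of Jordan blocks for λ):
  λ = -4: algebraic multiplicity = 1, geometric multiplicity = 1
  λ = 3: algebraic multiplicity = 3, geometric multiplicity = 1

Determining the block sizes for each eigenvalue:
  λ = -4: one block (gm = 1), so the single block has size am = 1 → block sizes [1]
  λ = 3: one block (gm = 1), so the single block has size am = 3 → block sizes [3]

Assembling the blocks gives a Jordan form
J =
  [-4, 0, 0, 0]
  [ 0, 3, 1, 0]
  [ 0, 0, 3, 1]
  [ 0, 0, 0, 3]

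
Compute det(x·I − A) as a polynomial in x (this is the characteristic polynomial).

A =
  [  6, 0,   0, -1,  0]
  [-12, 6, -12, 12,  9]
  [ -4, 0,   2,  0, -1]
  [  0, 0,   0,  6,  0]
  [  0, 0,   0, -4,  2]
x^5 - 22*x^4 + 184*x^3 - 720*x^2 + 1296*x - 864

Expanding det(x·I − A) (e.g. by cofactor expansion or by noting that A is similar to its Jordan form J, which has the same characteristic polynomial as A) gives
  χ_A(x) = x^5 - 22*x^4 + 184*x^3 - 720*x^2 + 1296*x - 864
which factors as (x - 6)^3*(x - 2)^2. The eigenvalues (with algebraic multiplicities) are λ = 2 with multiplicity 2, λ = 6 with multiplicity 3.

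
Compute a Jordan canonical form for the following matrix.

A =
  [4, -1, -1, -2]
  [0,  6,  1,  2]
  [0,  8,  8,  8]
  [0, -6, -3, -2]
J_3(4) ⊕ J_1(4)

The characteristic polynomial is
  det(x·I − A) = x^4 - 16*x^3 + 96*x^2 - 256*x + 256 = (x - 4)^4

Eigenvalues and multiplicities (the geometric multiplicity of λ is n − rank(A − λI), which equals the number of Jordan blocks for λ):
  λ = 4: algebraic multiplicity = 4, geometric multiplicity = 2

Determining the block sizes for each eigenvalue:
  λ = 4: with am = 4 and gm = 2, the partition is not yet determined (e.g. several partitions of 4 into 2 parts exist). Let N = A − (4)·I. Computing rank(N^1) = 2, rank(N^2) = 1, rank(N^3) = 0; the number of blocks of size ≥ j is rank(N^{j−1}) − rank(N^j), giving [2, 1, 1]. So we have 1 block(s) of size 3, 1 block(s) of size 1 → block sizes [3, 1]

Assembling the blocks gives a Jordan form
J =
  [4, 1, 0, 0]
  [0, 4, 1, 0]
  [0, 0, 4, 0]
  [0, 0, 0, 4]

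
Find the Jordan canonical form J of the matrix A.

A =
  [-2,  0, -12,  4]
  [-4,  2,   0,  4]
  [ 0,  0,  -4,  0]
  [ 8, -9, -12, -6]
J_2(-4) ⊕ J_1(-4) ⊕ J_1(2)

The characteristic polynomial is
  det(x·I − A) = x^4 + 10*x^3 + 24*x^2 - 32*x - 128 = (x - 2)*(x + 4)^3

Eigenvalues and multiplicities (the geometric multiplicity of λ is n − rank(A − λI), which equals the number of Jordan blocks for λ):
  λ = -4: algebraic multiplicity = 3, geometric multiplicity = 2
  λ = 2: algebraic multiplicity = 1, geometric multiplicity = 1

Determining the block sizes for each eigenvalue:
  λ = -4: 2 blocks summing to 3 forces exactly one block of size 2 and the rest size 1 → block sizes [2, 1]
  λ = 2: one block (gm = 1), so the single block has size am = 1 → block sizes [1]

Assembling the blocks gives a Jordan form
J =
  [-4,  1,  0, 0]
  [ 0, -4,  0, 0]
  [ 0,  0, -4, 0]
  [ 0,  0,  0, 2]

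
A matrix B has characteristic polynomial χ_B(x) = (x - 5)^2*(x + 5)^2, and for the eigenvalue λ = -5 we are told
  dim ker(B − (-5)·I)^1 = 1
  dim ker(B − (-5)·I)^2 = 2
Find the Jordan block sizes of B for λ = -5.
Block sizes for λ = -5: [2]

From the dimensions of kernels of powers, the number of Jordan blocks of size at least j is d_j − d_{j−1} where d_j = dim ker(N^j) (with d_0 = 0). Computing the differences gives [1, 1].
The number of blocks of size exactly k is (#blocks of size ≥ k) − (#blocks of size ≥ k + 1), so the partition is: 1 block(s) of size 2.
In nonincreasing order the block sizes are [2].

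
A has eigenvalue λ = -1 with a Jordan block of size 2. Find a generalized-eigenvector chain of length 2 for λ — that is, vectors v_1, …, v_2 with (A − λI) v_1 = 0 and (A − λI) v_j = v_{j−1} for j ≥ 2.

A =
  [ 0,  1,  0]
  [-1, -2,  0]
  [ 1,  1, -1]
A Jordan chain for λ = -1 of length 2:
v_1 = (1, -1, 1)ᵀ
v_2 = (1, 0, 0)ᵀ

Let N = A − (-1)·I. We want v_2 with N^2 v_2 = 0 but N^1 v_2 ≠ 0; then v_{j-1} := N · v_j for j = 2, …, 2.

Pick v_2 = (1, 0, 0)ᵀ.
Then v_1 = N · v_2 = (1, -1, 1)ᵀ.

Sanity check: (A − (-1)·I) v_1 = (0, 0, 0)ᵀ = 0. ✓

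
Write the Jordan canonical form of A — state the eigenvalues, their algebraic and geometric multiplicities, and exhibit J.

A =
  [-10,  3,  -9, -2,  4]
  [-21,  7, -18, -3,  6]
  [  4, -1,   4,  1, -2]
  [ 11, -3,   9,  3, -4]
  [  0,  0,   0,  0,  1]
J_2(1) ⊕ J_2(1) ⊕ J_1(1)

The characteristic polynomial is
  det(x·I − A) = x^5 - 5*x^4 + 10*x^3 - 10*x^2 + 5*x - 1 = (x - 1)^5

Eigenvalues and multiplicities (the geometric multiplicity of λ is n − rank(A − λI), which equals the number of Jordan blocks for λ):
  λ = 1: algebraic multiplicity = 5, geometric multiplicity = 3

Determining the block sizes for each eigenvalue:
  λ = 1: with am = 5 and gm = 3, the partition is not yet determined (e.g. several partitions of 5 into 3 parts exist). Let N = A − (1)·I. Computing rank(N^1) = 2, rank(N^2) = 0; the number of blocks of size ≥ j is rank(N^{j−1}) − rank(N^j), giving [3, 2]. So we have 2 block(s) of size 2, 1 block(s) of size 1 → block sizes [2, 2, 1]

Assembling the blocks gives a Jordan form
J =
  [1, 1, 0, 0, 0]
  [0, 1, 0, 0, 0]
  [0, 0, 1, 1, 0]
  [0, 0, 0, 1, 0]
  [0, 0, 0, 0, 1]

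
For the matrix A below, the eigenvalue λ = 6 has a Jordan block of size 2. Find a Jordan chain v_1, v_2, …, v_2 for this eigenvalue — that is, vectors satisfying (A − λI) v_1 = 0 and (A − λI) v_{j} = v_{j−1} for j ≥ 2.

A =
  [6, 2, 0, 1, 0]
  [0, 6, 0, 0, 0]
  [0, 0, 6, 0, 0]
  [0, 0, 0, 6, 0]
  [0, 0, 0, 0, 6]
A Jordan chain for λ = 6 of length 2:
v_1 = (2, 0, 0, 0, 0)ᵀ
v_2 = (0, 1, 0, 0, 0)ᵀ

Let N = A − (6)·I. We want v_2 with N^2 v_2 = 0 but N^1 v_2 ≠ 0; then v_{j-1} := N · v_j for j = 2, …, 2.

Pick v_2 = (0, 1, 0, 0, 0)ᵀ.
Then v_1 = N · v_2 = (2, 0, 0, 0, 0)ᵀ.

Sanity check: (A − (6)·I) v_1 = (0, 0, 0, 0, 0)ᵀ = 0. ✓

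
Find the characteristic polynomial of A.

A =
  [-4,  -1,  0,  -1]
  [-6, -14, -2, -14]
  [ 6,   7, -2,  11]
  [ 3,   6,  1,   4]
x^4 + 16*x^3 + 96*x^2 + 256*x + 256

Expanding det(x·I − A) (e.g. by cofactor expansion or by noting that A is similar to its Jordan form J, which has the same characteristic polynomial as A) gives
  χ_A(x) = x^4 + 16*x^3 + 96*x^2 + 256*x + 256
which factors as (x + 4)^4. The eigenvalues (with algebraic multiplicities) are λ = -4 with multiplicity 4.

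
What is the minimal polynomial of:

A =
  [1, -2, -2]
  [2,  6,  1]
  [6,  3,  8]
x^2 - 10*x + 25

The characteristic polynomial is χ_A(x) = (x - 5)^3, so the eigenvalues are known. The minimal polynomial is
  m_A(x) = Π_λ (x − λ)^{k_λ}
where k_λ is the size of the *largest* Jordan block for λ (equivalently, the smallest k with (A − λI)^k v = 0 for every generalised eigenvector v of λ).

  λ = 5: largest Jordan block has size 2, contributing (x − 5)^2

So m_A(x) = (x - 5)^2 = x^2 - 10*x + 25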